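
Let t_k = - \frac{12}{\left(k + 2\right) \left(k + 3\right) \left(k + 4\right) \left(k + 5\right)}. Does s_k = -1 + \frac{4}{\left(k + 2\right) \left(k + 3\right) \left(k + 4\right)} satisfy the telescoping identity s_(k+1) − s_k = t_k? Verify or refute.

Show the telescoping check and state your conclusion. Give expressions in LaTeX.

s_(k+1) = -1 + 4/((k + 3)*(k + 4)*(k + 5))
s_(k+1) − s_k = -12/((k + 2)*(k + 3)*(k + 4)*(k + 5))
(s_(k+1) − s_k) − t_k = 0

valid; difference matches t_k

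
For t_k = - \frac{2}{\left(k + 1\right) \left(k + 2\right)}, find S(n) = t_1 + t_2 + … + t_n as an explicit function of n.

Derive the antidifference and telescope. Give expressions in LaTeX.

Ratio r(k) = (k + 1)/(k + 3).
So A=k + 1 and B=k + 3, with C=1.
f must satisfy (k + 1)·f(k+1) − (k + 2)·f(k) = 1.
Bound: deg f ≤ 1.
Solving with deg f ≤ 1: f(k) = k.
Then R = B(k−1)f/C = k*(k + 2), so s_k = R(k)·t_k = -2*k/(k + 1).
Check: Δs_k = -2/(k**2 + 3*k + 2). ✓
s_(n+1) = 2*(-n - 1)/(n + 2) and s_(1) = -1, so S(n) = -n/(n + 2).

S(n) = - \frac{n}{n + 2}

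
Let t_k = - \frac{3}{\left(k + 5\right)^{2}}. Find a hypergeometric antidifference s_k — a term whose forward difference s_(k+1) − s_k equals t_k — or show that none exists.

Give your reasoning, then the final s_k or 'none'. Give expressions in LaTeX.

no hypergeometric antidifference exists

r(k) = (k + 5)**2/(k + 6)**2 after simplifying.
A = k**2 + 10*k + 25, B = k**2 + 12*k + 36, C = 1.
Solve (k**2 + 10*k + 25)·f(k+1) − (k**2 + 10*k + 25)·f(k) = 1.
Bound: deg f ≤ 0.
Write f(k) = c0. Then LHS − RHS = -1, requiring -1 = 0: contradictory. No certificate.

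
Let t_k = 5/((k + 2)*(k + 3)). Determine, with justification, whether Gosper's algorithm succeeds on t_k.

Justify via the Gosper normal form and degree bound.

Ratio r(k) = (k + 2)/(k + 4).
Take A(k)=k + 2, B(k)=k + 4, C(k)=1.
Set up (k + 2)·f(k+1) − (k + 3)·f(k) − (1) = 0.
d = 1 from the (1,1,0) case.
A polynomial solution: f(k) = k/2.
R(k) = B(k−1)·f(k)/C(k) = k*(k + 3)/2; s_k = R·t_k = 5*k/(2*(k + 2)).
Check: Δs_k = 5/(k**2 + 5*k + 6). ✓

Yes. s_k = 5*k/(2*(k + 2)).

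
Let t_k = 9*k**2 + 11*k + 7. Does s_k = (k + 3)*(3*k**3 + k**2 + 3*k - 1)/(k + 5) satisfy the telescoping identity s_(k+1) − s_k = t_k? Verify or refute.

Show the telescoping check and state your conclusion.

Invalid: residual 2*(-6*k**3 - 55*k**2 - 59*k - 36)/(k**2 + 11*k + 30) ≠ 0.

s_(k+1) = (k + 4)*(3*k + 3*(k + 1)**3 + (k + 1)**2 + 2)/(k + 6)
s_(k+1) − s_k = (9*k**4 + 98*k**3 + 288*k**2 + 289*k + 138)/(k**2 + 11*k + 30)
(s_(k+1) − s_k) − t_k = 2*(-6*k**3 - 55*k**2 - 59*k - 36)/(k**2 + 11*k + 30)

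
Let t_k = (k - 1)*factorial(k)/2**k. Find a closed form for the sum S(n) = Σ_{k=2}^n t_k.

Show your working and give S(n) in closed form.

S(n) = (-2**n + n*factorial(n) + factorial(n))/2**n

The ratio is k*(k + 1)/(2*(k - 1)).
So A=k/2 + 1/2 and B=1, with C=k - 1.
Need (k/2 + 1/2)·f(k+1) − (1)·f(k) = k - 1.
From deg A=1, deg B=0, deg C=1: d=0.
Match coefficients ⇒ f(k) = 2.
Certificate R = B(k−1)f/C = 2/(k - 1) gives s_k = 2**(1 - k)*factorial(k).
Verify: (k - 1)*factorial(k)/2**k matches t_k.
Σ_(k=2)^n t_k = s_(n+1) − s_(2) = (factorial(n + 1)/2**n) − (1), i.e. (-2**n + n*factorial(n) + factorial(n))/2**n.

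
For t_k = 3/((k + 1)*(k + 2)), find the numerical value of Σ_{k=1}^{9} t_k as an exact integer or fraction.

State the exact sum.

Step 1: r(k) = (k + 1)/(k + 3).
Normal form (A,B,C) = (k + 1, k + 3, 1).
Need (k + 1)·f(k+1) − (k + 2)·f(k) = 1.
From deg A=1, deg B=1, deg C=0: d=1.
A polynomial solution: f(k) = k.
Get s_k = R·t_k = 3*k/(k + 1) with R(k) = B(k−1)f(k)/C(k) = k*(k + 2).
Check: Δs_k = 3/(k**2 + 3*k + 2). ✓
Evaluate s at k=10 and k=1: 30/11 and 3/2; difference 27/22.

Σ = 27/22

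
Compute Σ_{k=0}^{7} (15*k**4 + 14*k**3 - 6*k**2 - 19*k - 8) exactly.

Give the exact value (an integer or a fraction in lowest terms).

Σ = 79680

Step 1: r(k) = (15*k**4 + 74*k**3 + 126*k**2 + 71*k - 4)/(15*k**4 + 14*k**3 - 6*k**2 - 19*k - 8).
Factor: A=1; B=1; C=k**4 + 14*k**3/15 - 2*k**2/5 - 19*k/15 - 8/15.
f must satisfy (1)·f(k+1) − (1)·f(k) = k**4 + 14*k**3/15 - 2*k**2/5 - 19*k/15 - 8/15.
Degrees (0,0,4) ⇒ d ≤ 5.
Match coefficients ⇒ f(k) = k**2*(3*k**3 - 4*k**2 - 4*k - 3)/15.
So s_k = (B(k−1)f/C)·t_k = (k**2*(3*k**3 - 4*k**2 - 4*k - 3)/(15*k**4 + 14*k**3 - 6*k**2 - 19*k - 8))·t_k = k**2*(3*k**3 - 4*k**2 - 4*k - 3).
s_(k+1) − s_k = 15*k**4 + 14*k**3 - 6*k**2 - 19*k - 8 = t_k.
Telescoping: Σ = s_(8) − s_(0) = 79680 − (0) = 79680.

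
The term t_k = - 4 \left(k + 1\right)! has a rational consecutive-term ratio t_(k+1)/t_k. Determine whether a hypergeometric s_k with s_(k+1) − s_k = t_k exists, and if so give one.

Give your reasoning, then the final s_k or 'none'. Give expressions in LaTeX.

The ratio is k + 2.
A = k + 2, B = 1, C = 1.
f must satisfy (k + 2)·f(k+1) − (1)·f(k) = 1.
deg f ≤ -1 (via 1,0,0).
Negative degree bound (-1): no f exists, t_k not Gosper-summable.

none — t_k is not Gosper-summable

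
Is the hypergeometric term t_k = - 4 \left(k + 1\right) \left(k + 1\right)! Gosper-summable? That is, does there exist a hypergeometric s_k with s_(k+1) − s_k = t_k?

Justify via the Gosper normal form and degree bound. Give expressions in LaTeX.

Yes. s_k = - 4 \left(k + 1\right)!.

r(k) = (k + 2)**2/(k + 1) after simplifying.
Take A(k)=k + 2, B(k)=1, C(k)=k + 1.
Set up (k + 2)·f(k+1) − (1)·f(k) − (k + 1) = 0.
Bound: deg f ≤ 0.
Coefficient equations give f(k) = 1.
Certificate R = B(k−1)f/C = 1/(k + 1) gives s_k = -4*factorial(k + 1).
Check: Δs_k = -4*(k + 1)*factorial(k + 1). ✓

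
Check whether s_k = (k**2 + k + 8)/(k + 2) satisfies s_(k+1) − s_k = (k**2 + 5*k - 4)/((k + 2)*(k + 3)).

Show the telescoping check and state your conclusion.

s_(k+1) = (k + (k + 1)**2 + 9)/(k + 3)
s_(k+1) − s_k = (k**2 + 5*k - 4)/(k**2 + 5*k + 6)
(s_(k+1) − s_k) − t_k = 0

Valid: the claim telescopes to t_k.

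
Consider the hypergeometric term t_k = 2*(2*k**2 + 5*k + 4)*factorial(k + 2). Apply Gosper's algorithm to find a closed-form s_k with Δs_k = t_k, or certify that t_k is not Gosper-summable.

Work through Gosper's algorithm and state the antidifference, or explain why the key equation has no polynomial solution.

s_k = 2*(2*k - 1)*factorial(k + 2)

Compute t_(k+1)/t_k: get (k + 3)*(5*k + 2*(k + 1)**2 + 9)/(2*k**2 + 5*k + 4).
Take A(k)=k + 3, B(k)=1, C(k)=k**2 + 5*k/2 + 2.
f must satisfy (k + 3)·f(k+1) − (1)·f(k) = k**2 + 5*k/2 + 2.
Bound: deg f ≤ 1.
Coefficient equations give f(k) = (2*k - 1)/2.
Get s_k = R·t_k = 2*(2*k - 1)*factorial(k + 2) with R(k) = B(k−1)f(k)/C(k) = (2*k - 1)/(2*k**2 + 5*k + 4).
Check: Δs_k = 2*(2*k**2 + 5*k + 4)*factorial(k + 2). ✓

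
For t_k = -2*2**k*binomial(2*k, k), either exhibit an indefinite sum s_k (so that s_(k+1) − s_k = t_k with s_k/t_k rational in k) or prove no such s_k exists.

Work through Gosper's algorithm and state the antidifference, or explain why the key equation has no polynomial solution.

Compute t_(k+1)/t_k: get 4*(2*k + 1)/(k + 1).
Take A(k)=8*k + 4, B(k)=k + 1, C(k)=1.
Key eq: (8*k + 4)·f(k+1) = (k)·f(k) + (1).
d = -1 from the (1,1,0) case.
d = -1 < 0 ⇒ no nonzero polynomial f; not summable.

none (Gosper's algorithm certifies no s_k)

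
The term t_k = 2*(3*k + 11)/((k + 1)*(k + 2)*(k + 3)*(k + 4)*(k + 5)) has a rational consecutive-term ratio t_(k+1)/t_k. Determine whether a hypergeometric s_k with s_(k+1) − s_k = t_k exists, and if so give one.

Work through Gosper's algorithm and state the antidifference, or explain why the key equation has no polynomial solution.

r(k) = (k + 1)*(3*k + 14)/((k + 6)*(3*k + 11)) after simplifying.
A = k + 1, B = k + 6, C = k + 11/3.
Need (k + 1)·f(k+1) − (k + 5)·f(k) = k + 11/3.
Bound: deg f ≤ 4.
Match coefficients ⇒ f(k) = k*(k + 3)*(k**2 + 7*k + 14)/24.
So s_k = (B(k−1)f/C)·t_k = (k*(k + 3)*(k + 5)*(k**2 + 7*k + 14)/(8*(3*k + 11)))·t_k = k*(k**2 + 7*k + 14)/(4*(k**3 + 7*k**2 + 14*k + 8)).
Verify: 2*(3*k + 11)/(k**5 + 15*k**4 + 85*k**3 + 225*k**2 + 274*k + 120) matches t_k.

s_k = k*(k**2 + 7*k + 14)/(4*(k**3 + 7*k**2 + 14*k + 8))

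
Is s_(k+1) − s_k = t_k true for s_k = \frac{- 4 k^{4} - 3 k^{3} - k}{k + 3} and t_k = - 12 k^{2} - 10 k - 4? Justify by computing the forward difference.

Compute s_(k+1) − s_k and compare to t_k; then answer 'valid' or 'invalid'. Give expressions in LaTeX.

s_(k+1) = (-k - 4*(k + 1)**4 - 3*(k + 1)**3 - 1)/(k + 4)
s_(k+1) − s_k = 2*(-6*k**4 - 39*k**3 - 62*k**2 - 41*k - 12)/(k**2 + 7*k + 12)
(s_(k+1) − s_k) − t_k = 2*(8*k**3 + 47*k**2 + 33*k + 12)/(k**2 + 7*k + 12)

Invalid: residual \frac{2 \left(8 k^{3} + 47 k^{2} + 33 k + 12\right)}{k^{2} + 7 k + 12} ≠ 0.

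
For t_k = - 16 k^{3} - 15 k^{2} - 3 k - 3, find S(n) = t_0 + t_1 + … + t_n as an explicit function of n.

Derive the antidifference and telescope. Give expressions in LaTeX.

S(n) = - 4 n^{4} - 13 n^{3} - 13 n^{2} - 7 n - 3

t_(k+1)/t_k = (16*k**3 + 63*k**2 + 81*k + 37)/(16*k**3 + 15*k**2 + 3*k + 3).
Take A(k)=1, B(k)=1, C(k)=k**3 + 15*k**2/16 + 3*k/16 + 3/16.
Solve (1)·f(k+1) − (1)·f(k) = k**3 + 15*k**2/16 + 3*k/16 + 3/16.
From deg A=0, deg B=0, deg C=3: d=4.
A polynomial solution: f(k) = k*(4*k**3 - 3*k**2 - 2*k + 4)/16.
Certificate R = B(k−1)f/C = k*(4*k**3 - 3*k**2 - 2*k + 4)/(16*k**3 + 15*k**2 + 3*k + 3) gives s_k = k*(-4*k**3 + 3*k**2 + 2*k - 4).
Δs = -16*k**3 - 15*k**2 - 3*k - 3, as required.
Evaluate: s_(n+1) = -4*n**4 - 13*n**3 - 13*n**2 - 7*n - 3; subtract s_(0) = 0 ⇒ S(n) = -4*n**4 - 13*n**3 - 13*n**2 - 7*n - 3.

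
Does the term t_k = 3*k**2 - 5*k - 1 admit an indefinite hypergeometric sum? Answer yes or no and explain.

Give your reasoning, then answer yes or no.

Yes. s_k = k*(k**2 - 4*k + 2).

Step 1: r(k) = (3*k**2 + k - 3)/(3*k**2 - 5*k - 1).
Gosper form: A/B · C(k+1)/C(k) with A=1, B=1, C=k**2 - 5*k/3 - 1/3.
Need (1)·f(k+1) − (1)·f(k) = k**2 - 5*k/3 - 1/3.
Bound: deg f ≤ 3.
Solve for f: f(k) = k*(k**2 - 4*k + 2)/3 (degree 3 ≤ 3).
Get s_k = R·t_k = k*(k**2 - 4*k + 2) with R(k) = B(k−1)f(k)/C(k) = k*(k**2 - 4*k + 2)/(3*k**2 - 5*k - 1).
s_(k+1) − s_k = 3*k**2 - 5*k - 1 = t_k.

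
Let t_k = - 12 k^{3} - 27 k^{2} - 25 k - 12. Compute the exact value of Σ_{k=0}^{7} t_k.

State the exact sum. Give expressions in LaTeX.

Ratio r(k) = (12*k**3 + 63*k**2 + 115*k + 76)/(12*k**3 + 27*k**2 + 25*k + 12).
Gosper form: A/B · C(k+1)/C(k) with A=1, B=1, C=k**3 + 9*k**2/4 + 25*k/12 + 1.
Set up (1)·f(k+1) − (1)·f(k) − (k**3 + 9*k**2/4 + 25*k/12 + 1) = 0.
Bound: deg f ≤ 4.
Solving with deg f ≤ 4: f(k) = k*(3*k**3 + 3*k**2 + 2*k + 4)/12.
Get s_k = R·t_k = k*(-3*k**3 - 3*k**2 - 2*k - 4) with R(k) = B(k−1)f(k)/C(k) = k*(3*k**3 + 3*k**2 + 2*k + 4)/(12*k**3 + 27*k**2 + 25*k + 12).
Check: Δs_k = -12*k**3 - 27*k**2 - 25*k - 12. ✓
Sum = s_(8) − s_(0); s_(8) = -13984, s_(0) = 0 ⇒ -13984.

Σ = -13984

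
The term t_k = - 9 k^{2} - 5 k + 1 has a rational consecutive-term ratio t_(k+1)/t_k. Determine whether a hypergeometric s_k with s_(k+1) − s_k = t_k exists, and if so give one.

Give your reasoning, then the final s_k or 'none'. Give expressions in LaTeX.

The ratio is (9*k**2 + 23*k + 13)/(9*k**2 + 5*k - 1).
So A=1 and B=1, with C=k**2 + 5*k/9 - 1/9.
Key eq: (1)·f(k+1) = (1)·f(k) + (k**2 + 5*k/9 - 1/9).
From deg A=0, deg B=0, deg C=2: d=3.
A polynomial solution: f(k) = k*(3*k**2 - 2*k - 2)/9.
R(k) = B(k−1)·f(k)/C(k) = k*(3*k**2 - 2*k - 2)/(9*k**2 + 5*k - 1); s_k = R·t_k = k*(-3*k**2 + 2*k + 2).
Δs = -9*k**2 - 5*k + 1, as required.

s_k = k \left(- 3 k^{2} + 2 k + 2\right)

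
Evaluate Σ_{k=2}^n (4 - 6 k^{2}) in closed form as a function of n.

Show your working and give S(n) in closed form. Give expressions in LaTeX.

Ratio r(k) = (3*(k + 1)**2 - 2)/(3*k**2 - 2).
Take A(k)=1, B(k)=1, C(k)=k**2 - 2/3.
Need (1)·f(k+1) − (1)·f(k) = k**2 - 2/3.
d = 3 from the (0,0,2) case.
A polynomial solution: f(k) = k*(2*k**2 - 3*k - 3)/6.
Get s_k = R·t_k = k*(-2*k**2 + 3*k + 3) with R(k) = B(k−1)f(k)/C(k) = k*(2*k**2 - 3*k - 3)/(2*(3*k**2 - 2)).
Δs = 4 - 6*k**2, as required.
Σ_(k=2)^n t_k = s_(n+1) − s_(2) = (-2*n**3 - 3*n**2 + 3*n + 4) − (2), i.e. -2*n**3 - 3*n**2 + 3*n + 2.

S(n) = - 2 n^{3} - 3 n^{2} + 3 n + 2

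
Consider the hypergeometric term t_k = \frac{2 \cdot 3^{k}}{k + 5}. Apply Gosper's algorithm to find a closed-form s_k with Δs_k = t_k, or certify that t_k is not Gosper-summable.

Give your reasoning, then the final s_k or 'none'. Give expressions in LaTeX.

r(k) = 3*(k + 5)/(k + 6) after simplifying.
Take A(k)=3*k + 15, B(k)=k + 6, C(k)=1.
f must satisfy (3*k + 15)·f(k+1) − (k + 5)·f(k) = 1.
Degrees (1,1,0) ⇒ d ≤ -1.
Negative degree bound (-1): no f exists, t_k not Gosper-summable.

none — t_k is not Gosper-summable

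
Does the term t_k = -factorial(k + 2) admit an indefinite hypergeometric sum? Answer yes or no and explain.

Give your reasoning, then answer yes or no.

No; the degree bound rules out any f.

The ratio is k + 3.
Factor: A=k + 3; B=1; C=1.
Set up (k + 3)·f(k+1) − (1)·f(k) − (1) = 0.
deg f ≤ -1 (via 1,0,0).
Negative degree bound (-1): no f exists, t_k not Gosper-summable.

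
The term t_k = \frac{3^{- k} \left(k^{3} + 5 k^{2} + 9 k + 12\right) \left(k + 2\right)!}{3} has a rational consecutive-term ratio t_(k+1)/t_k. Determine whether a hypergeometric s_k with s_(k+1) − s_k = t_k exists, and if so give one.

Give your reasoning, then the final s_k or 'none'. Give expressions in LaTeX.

The ratio is (k**4 + 11*k**3 + 46*k**2 + 93*k + 81)/(3*(k**3 + 5*k**2 + 9*k + 12)).
Take A(k)=k/3 + 1, B(k)=1, C(k)=k**3 + 5*k**2 + 9*k + 12.
Solve (k/3 + 1)·f(k+1) − (1)·f(k) = k**3 + 5*k**2 + 9*k + 12.
deg f ≤ 2 (via 1,0,3).
Coefficient equations give f(k) = 3*(k**2 + 3*k - 1).
Certificate R = B(k−1)f/C = 3*(k**2 + 3*k - 1)/(k**3 + 5*k**2 + 9*k + 12) gives s_k = (k**2 + 3*k - 1)*factorial(k + 2)/3**k.
Verify: (k**3 + 5*k**2 + 9*k + 12)*factorial(k + 2)/(3*3**k) matches t_k.

s_k = 3^{- k} \left(k^{2} + 3 k - 1\right) \left(k + 2\right)!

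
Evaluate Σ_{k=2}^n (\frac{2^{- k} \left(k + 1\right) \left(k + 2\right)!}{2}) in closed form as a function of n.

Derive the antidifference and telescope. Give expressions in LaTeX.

S(n) = -6 + \frac{2^{- n} \left(n + 3\right)!}{2}

Ratio r(k) = (k + 2)*(k + 3)/(2*(k + 1)).
Normal form (A,B,C) = (k/2 + 3/2, 1, k + 1).
Key eq: (k/2 + 3/2)·f(k+1) = (1)·f(k) + (k + 1).
Degrees (1,0,1) ⇒ d ≤ 0.
Coefficient equations give f(k) = 2.
So s_k = (B(k−1)f/C)·t_k = (2/(k + 1))·t_k = factorial(k + 2)/2**k.
s_(k+1) − s_k = (k + 1)*factorial(k + 2)/(2*2**k) = t_k.
Evaluate: s_(n+1) = 2**(-n - 1)*factorial(n + 3); subtract s_(2) = 6 ⇒ S(n) = -6 + factorial(n + 3)/(2*2**n).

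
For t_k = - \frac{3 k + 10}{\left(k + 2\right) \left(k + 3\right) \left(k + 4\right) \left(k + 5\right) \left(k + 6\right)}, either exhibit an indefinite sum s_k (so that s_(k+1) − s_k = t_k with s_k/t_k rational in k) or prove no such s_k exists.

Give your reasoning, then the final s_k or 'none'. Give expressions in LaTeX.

Ratio r(k) = (k + 2)*(3*k + 13)/((k + 7)*(3*k + 10)).
Factor: A=k + 2; B=k + 7; C=k + 10/3.
Key eq: (k + 2)·f(k+1) = (k + 6)·f(k) + (k + 10/3).
deg f ≤ 4 (via 1,1,1).
Solving with deg f ≤ 4: f(k) = k*(k + 3)*(k**2 + 11*k + 38)/120.
Then R = B(k−1)f/C = k*(k + 3)*(k + 6)*(k**2 + 11*k + 38)/(40*(3*k + 10)), so s_k = R(k)·t_k = k*(-k**2 - 11*k - 38)/(40*(k**3 + 11*k**2 + 38*k + 40)).
Δs = (-3*k - 10)/(k**5 + 20*k**4 + 155*k**3 + 580*k**2 + 1044*k + 720), as required.

s_k = \frac{k \left(- k^{2} - 11 k - 38\right)}{40 \left(k^{3} + 11 k^{2} + 38 k + 40\right)}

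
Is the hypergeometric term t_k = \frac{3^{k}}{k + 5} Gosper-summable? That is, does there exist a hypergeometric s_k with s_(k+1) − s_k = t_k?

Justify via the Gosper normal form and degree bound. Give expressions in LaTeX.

The ratio is 3*(k + 5)/(k + 6).
Normal form (A,B,C) = (3*k + 15, k + 6, 1).
f must satisfy (3*k + 15)·f(k+1) − (k + 5)·f(k) = 1.
Degrees (1,1,0) ⇒ d ≤ -1.
d = -1 < 0 ⇒ no nonzero polynomial f; not summable.

No; the degree bound rules out any f.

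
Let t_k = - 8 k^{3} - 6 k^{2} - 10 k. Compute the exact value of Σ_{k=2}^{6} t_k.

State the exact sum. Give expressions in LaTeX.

The ratio is (4*k**3 + 15*k**2 + 23*k + 12)/(k*(4*k**2 + 3*k + 5)).
Take A(k)=1, B(k)=1, C(k)=k**3 + 3*k**2/4 + 5*k/4.
Set up (1)·f(k+1) − (1)·f(k) − (k**3 + 3*k**2/4 + 5*k/4) = 0.
deg f ≤ 4 (via 0,0,3).
Coefficient equations give f(k) = k*(k - 1)*(k**2 + 2)/4.
R(k) = B(k−1)·f(k)/C(k) = (k - 1)*(k**2 + 2)/(4*k**2 + 3*k + 5); s_k = R·t_k = 2*k*(-k**3 + k**2 - 2*k + 2).
s_(k+1) − s_k = 2*k*(-4*k**2 - 3*k - 5) = t_k.
Evaluate s at k=7 and k=2: -4284 and -24; difference -4260.

Σ = -4260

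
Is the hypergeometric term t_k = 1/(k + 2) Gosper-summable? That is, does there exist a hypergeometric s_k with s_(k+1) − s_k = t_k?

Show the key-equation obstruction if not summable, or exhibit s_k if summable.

No; the coefficient equations for f are inconsistent.

Step 1: r(k) = (k + 2)/(k + 3).
So A=k + 2 and B=k + 3, with C=1.
Need (k + 2)·f(k+1) − (k + 2)·f(k) = 1.
d = 0 from the (1,1,0) case.
Generic f = c0 gives residual -1; -1 = 0 cannot hold, so t_k is not Gosper-summable.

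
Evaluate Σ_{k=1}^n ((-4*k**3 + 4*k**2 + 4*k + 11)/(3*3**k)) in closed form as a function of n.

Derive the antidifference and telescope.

S(n) = 3**(-n - 1)*(-2*3**n + 2*n**3 + 7*n**2 + 10*n + 2)

Step 1: r(k) = (4*k**3 + 8*k**2 - 15)/(3*(4*k**3 - 4*k**2 - 4*k - 11)).
So A=1/3 and B=1, with C=k**3 - k**2 - k - 11/4.
Need (1/3)·f(k+1) − (1)·f(k) = k**3 - k**2 - k - 11/4.
From deg A=0, deg B=0, deg C=3: d=3.
Solving with deg f ≤ 3: f(k) = -3*(2*k**3 + k**2 + 2*k - 3)/4.
So s_k = (B(k−1)f/C)·t_k = (-3*(2*k**3 + k**2 + 2*k - 3)/(4*k**3 - 4*k**2 - 4*k - 11))·t_k = (2*k**3 + k**2 + 2*k - 3)/3**k.
Check: Δs_k = (-4*k**3 + 4*k**2 + 4*k + 11)/(3*3**k). ✓
Σ_(k=1)^n t_k = s_(n+1) − s_(1) = (3**(-n - 1)*(2*n**3 + 7*n**2 + 10*n + 2)) − (2/3), i.e. 3**(-n - 1)*(-2*3**n + 2*n**3 + 7*n**2 + 10*n + 2).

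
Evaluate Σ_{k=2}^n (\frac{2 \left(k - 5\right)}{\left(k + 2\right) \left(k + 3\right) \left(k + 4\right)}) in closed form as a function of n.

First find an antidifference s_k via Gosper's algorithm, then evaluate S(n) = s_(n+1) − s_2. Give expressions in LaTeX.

S(n) = \frac{n^{2} - 33 n + 32}{20 \left(n^{2} + 7 n + 12\right)}

Compute t_(k+1)/t_k: get (k - 4)*(k + 2)/((k - 5)*(k + 5)).
Take A(k)=k + 2, B(k)=k + 5, C(k)=k - 5.
f must satisfy (k + 2)·f(k+1) − (k + 4)·f(k) = k - 5.
deg f ≤ 2 (via 1,1,1).
Solving with deg f ≤ 2: f(k) = -k*(k + 9)/4.
So s_k = (B(k−1)f/C)·t_k = (-k*(k + 4)*(k + 9)/(4*(k - 5)))·t_k = k*(-k - 9)/(2*(k + 2)*(k + 3)).
Verify: 2*(k - 5)/(k**3 + 9*k**2 + 26*k + 24) matches t_k.
Telescope: S(n) = s_(n+1) − s_(2) = (-n**2 - 11*n - 10)/(2*(n**2 + 7*n + 12)) − (-11/20) = (n**2 - 33*n + 32)/(20*(n**2 + 7*n + 12)).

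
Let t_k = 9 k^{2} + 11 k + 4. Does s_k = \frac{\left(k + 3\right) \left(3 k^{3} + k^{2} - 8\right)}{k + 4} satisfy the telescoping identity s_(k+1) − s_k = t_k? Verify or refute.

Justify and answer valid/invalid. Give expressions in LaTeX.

Invalid: residual \frac{2 \left(- 3 k^{3} - 23 k^{2} - 24 k - 12\right)}{k^{2} + 9 k + 20} ≠ 0.

s_(k+1) = (k + 4)*(3*(k + 1)**3 + (k + 1)**2 - 8)/(k + 5)
s_(k+1) − s_k = (9*k**4 + 86*k**3 + 237*k**2 + 208*k + 56)/(k**2 + 9*k + 20)
(s_(k+1) − s_k) − t_k = 2*(-3*k**3 - 23*k**2 - 24*k - 12)/(k**2 + 9*k + 20)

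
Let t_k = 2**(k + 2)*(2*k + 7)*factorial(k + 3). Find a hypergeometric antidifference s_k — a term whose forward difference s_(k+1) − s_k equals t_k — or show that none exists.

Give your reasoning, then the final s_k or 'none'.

s_k = 2**(k + 2)*factorial(k + 3)

Compute t_(k+1)/t_k: get 2*(k + 4)*(2*k + 9)/(2*k + 7).
Take A(k)=2*k + 8, B(k)=1, C(k)=k + 7/2.
Set up (2*k + 8)·f(k+1) − (1)·f(k) − (k + 7/2) = 0.
deg f ≤ 0 (via 1,0,1).
A polynomial solution: f(k) = 1/2.
Get s_k = R·t_k = 2**(k + 2)*factorial(k + 3) with R(k) = B(k−1)f(k)/C(k) = 1/(2*k + 7).
Check: Δs_k = 2**(k + 2)*(2*k + 7)*factorial(k + 3). ✓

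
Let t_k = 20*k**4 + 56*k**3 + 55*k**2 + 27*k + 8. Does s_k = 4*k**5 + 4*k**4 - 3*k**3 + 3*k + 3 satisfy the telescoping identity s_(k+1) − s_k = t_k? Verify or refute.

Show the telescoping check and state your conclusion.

Valid: the claim telescopes to t_k.

s_(k+1) = 3*k + 4*(k + 1)**5 + 4*(k + 1)**4 - 3*(k + 1)**3 + 6
s_(k+1) − s_k = 20*k**4 + 56*k**3 + 55*k**2 + 27*k + 8
(s_(k+1) − s_k) − t_k = 0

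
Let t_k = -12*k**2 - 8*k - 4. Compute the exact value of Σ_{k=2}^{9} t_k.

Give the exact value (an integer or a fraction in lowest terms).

Σ = -3792

r(k) = (3*k**2 + 8*k + 6)/(3*k**2 + 2*k + 1) after simplifying.
Normal form (A,B,C) = (1, 1, k**2 + 2*k/3 + 1/3).
Solve (1)·f(k+1) − (1)·f(k) = k**2 + 2*k/3 + 1/3.
d = 3 from the (0,0,2) case.
Solving with deg f ≤ 3: f(k) = k*(2*k**2 - k + 1)/6.
R(k) = B(k−1)·f(k)/C(k) = k*(2*k**2 - k + 1)/(2*(3*k**2 + 2*k + 1)); s_k = R·t_k = 2*k*(-2*k**2 + k - 1).
Δs = -12*k**2 - 8*k - 4, as required.
Σ_(k=2)^(9) t_k = s_(10) − s_(2) = -3820 − (-28) = -3792.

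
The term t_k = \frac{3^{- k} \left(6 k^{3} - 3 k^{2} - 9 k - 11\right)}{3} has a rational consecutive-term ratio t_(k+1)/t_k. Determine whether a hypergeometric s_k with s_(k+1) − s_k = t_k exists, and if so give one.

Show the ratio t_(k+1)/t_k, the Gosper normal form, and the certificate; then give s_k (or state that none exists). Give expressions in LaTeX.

Compute t_(k+1)/t_k: get (6*k**3 + 15*k**2 + 3*k - 17)/(3*(6*k**3 - 3*k**2 - 9*k - 11)).
Normal form (A,B,C) = (1/3, 1, k**3 - k**2/2 - 3*k/2 - 11/6).
Set up (1/3)·f(k+1) − (1)·f(k) − (k**3 - k**2/2 - 3*k/2 - 11/6) = 0.
d = 3 from the (0,0,3) case.
Solving with deg f ≤ 3: f(k) = -(3*k**3 + 3*k**2 + 3*k - 1)/2.
So s_k = (B(k−1)f/C)·t_k = (-3*(3*k**3 + 3*k**2 + 3*k - 1)/(6*k**3 - 3*k**2 - 9*k - 11))·t_k = (-3*k**3 - 3*k**2 - 3*k + 1)/3**k.
Verify: (6*k**3 - 3*k**2 - 9*k - 11)/(3*3**k) matches t_k.

s_k = 3^{- k} \left(- 3 k^{3} - 3 k^{2} - 3 k + 1\right)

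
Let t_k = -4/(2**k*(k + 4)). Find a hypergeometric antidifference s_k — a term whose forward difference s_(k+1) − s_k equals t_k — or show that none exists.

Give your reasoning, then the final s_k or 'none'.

none — t_k is not Gosper-summable

The ratio is (k + 4)/(2*(k + 5)).
Normal form (A,B,C) = (k/2 + 2, k + 5, 1).
Need (k/2 + 2)·f(k+1) − (k + 4)·f(k) = 1.
d = -1 from the (1,1,0) case.
Negative degree bound (-1): no f exists, t_k not Gosper-summable.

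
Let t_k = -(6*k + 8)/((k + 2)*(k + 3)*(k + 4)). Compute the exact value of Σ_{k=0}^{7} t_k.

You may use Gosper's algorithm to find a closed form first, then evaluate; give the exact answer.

Σ = -188/165

t_(k+1)/t_k = (k + 2)*(3*k + 7)/((k + 5)*(3*k + 4)).
A = k + 2, B = k + 5, C = k + 4/3.
f must satisfy (k + 2)·f(k+1) − (k + 4)·f(k) = k + 4/3.
Bound: deg f ≤ 2.
A polynomial solution: f(k) = k*(5*k + 7)/18.
Then R = B(k−1)f/C = k*(k + 4)*(5*k + 7)/(6*(3*k + 4)), so s_k = R(k)·t_k = -k*(5*k + 7)/(3*(k + 2)*(k + 3)).
Check: Δs_k = 2*(-3*k - 4)/(k**3 + 9*k**2 + 26*k + 24). ✓
Evaluate s at k=8 and k=0: -188/165 and 0; difference -188/165.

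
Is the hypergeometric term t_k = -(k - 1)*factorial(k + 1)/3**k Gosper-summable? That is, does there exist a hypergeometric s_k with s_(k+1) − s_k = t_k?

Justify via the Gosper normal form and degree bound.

Yes. s_k = -3**(1 - k)*factorial(k + 1).

Ratio r(k) = k*(k + 2)/(3*(k - 1)).
So A=k/3 + 2/3 and B=1, with C=k - 1.
Solve (k/3 + 2/3)·f(k+1) − (1)·f(k) = k - 1.
Bound: deg f ≤ 0.
Match coefficients ⇒ f(k) = 3.
So s_k = (B(k−1)f/C)·t_k = (3/(k - 1))·t_k = -3**(1 - k)*factorial(k + 1).
Verify: -(k - 1)*factorial(k + 1)/3**k matches t_k.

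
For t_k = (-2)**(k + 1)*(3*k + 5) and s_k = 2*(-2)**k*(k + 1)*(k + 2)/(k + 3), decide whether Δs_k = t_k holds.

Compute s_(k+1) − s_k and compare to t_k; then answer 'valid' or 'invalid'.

s_(k+1) = -(-2)**(k + 2)*(k + 2)*(k + 3)/(k + 4)
s_(k+1) − s_k = 2*(-2)**k*(k + 2)*(-(k + 1)*(k + 4) - 2*(k + 3)**2)/((k + 3)*(k + 4))
(s_(k+1) − s_k) − t_k = 2*(-2)**k*(3*k**2 + 15*k + 16)/(k**2 + 7*k + 12)

Invalid: residual 2*(-2)**k*(3*k**2 + 15*k + 16)/(k**2 + 7*k + 12) ≠ 0.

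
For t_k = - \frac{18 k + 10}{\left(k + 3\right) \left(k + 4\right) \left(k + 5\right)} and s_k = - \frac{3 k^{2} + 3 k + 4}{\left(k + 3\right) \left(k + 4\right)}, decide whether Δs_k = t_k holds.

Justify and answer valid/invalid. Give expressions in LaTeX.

Valid: the claim telescopes to t_k.

s_(k+1) = (-3*k - 3*(k + 1)**2 - 7)/((k + 4)*(k + 5))
s_(k+1) − s_k = 2*(-9*k - 5)/(k**3 + 12*k**2 + 47*k + 60)
(s_(k+1) − s_k) − t_k = 0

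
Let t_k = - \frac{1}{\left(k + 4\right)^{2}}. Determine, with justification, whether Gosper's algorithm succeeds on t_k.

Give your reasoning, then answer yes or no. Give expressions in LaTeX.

r(k) = (k + 4)**2/(k + 5)**2 after simplifying.
So A=k**2 + 8*k + 16 and B=k**2 + 10*k + 25, with C=1.
f must satisfy (k**2 + 8*k + 16)·f(k+1) − (k**2 + 8*k + 16)·f(k) = 1.
From deg A=2, deg B=2, deg C=0: d=0.
Generic f = c0 gives residual -1; -1 = 0 cannot hold, so t_k is not Gosper-summable.

No; the coefficient equations for f are inconsistent.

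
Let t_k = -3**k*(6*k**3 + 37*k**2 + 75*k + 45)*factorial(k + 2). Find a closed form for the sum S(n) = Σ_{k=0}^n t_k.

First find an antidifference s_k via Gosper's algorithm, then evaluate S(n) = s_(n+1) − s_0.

S(n) = -3**(n + 1)*(n + 1)*(2*n + 5)*factorial(n + 3)

The ratio is 3*(6*k**4 + 73*k**3 + 332*k**2 + 664*k + 489)/(6*k**3 + 37*k**2 + 75*k + 45).
A = 3*k + 9, B = 1, C = k**3 + 37*k**2/6 + 25*k/2 + 15/2.
Solve (3*k + 9)·f(k+1) − (1)·f(k) = k**3 + 37*k**2/6 + 25*k/2 + 15/2.
Bound: deg f ≤ 2.
A polynomial solution: f(k) = k*(2*k + 3)/6.
Get s_k = R·t_k = -3**k*k*(2*k + 3)*factorial(k + 2) with R(k) = B(k−1)f(k)/C(k) = k*(2*k + 3)/(6*k**3 + 37*k**2 + 75*k + 45).
Δs = -3**k*(6*k**3 + 37*k**2 + 75*k + 45)*factorial(k + 2), as required.
s_(n+1) = -3**(n + 1)*(n + 1)*(2*n + 5)*factorial(n + 3) and s_(0) = 0, so S(n) = -3**(n + 1)*(n + 1)*(2*n + 5)*factorial(n + 3).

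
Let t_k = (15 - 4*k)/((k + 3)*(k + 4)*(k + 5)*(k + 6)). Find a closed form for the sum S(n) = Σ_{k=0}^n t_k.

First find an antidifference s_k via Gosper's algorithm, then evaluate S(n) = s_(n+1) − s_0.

S(n) = (n**3 + 15*n**2 + 114*n + 100)/(20*(n**3 + 15*n**2 + 74*n + 120))

Compute t_(k+1)/t_k: get (k + 3)*(4*k - 11)/((k + 7)*(4*k - 15)).
So A=k + 3 and B=k + 7, with C=k - 15/4.
Key eq: (k + 3)·f(k+1) = (k + 6)·f(k) + (k - 15/4).
From deg A=1, deg B=1, deg C=1: d=3.
Solving with deg f ≤ 3: f(k) = -k*(k**2 + 12*k + 87)/80.
Certificate R = B(k−1)f/C = -k*(k + 6)*(k**2 + 12*k + 87)/(20*(4*k - 15)) gives s_k = k*(k**2 + 12*k + 87)/(20*(k + 3)*(k + 4)*(k + 5)).
Verify: (15 - 4*k)/(k**4 + 18*k**3 + 119*k**2 + 342*k + 360) matches t_k.
Telescope: S(n) = s_(n+1) − s_(0) = (n**3 + 15*n**2 + 114*n + 100)/(20*(n**3 + 15*n**2 + 74*n + 120)) − (0) = (n**3 + 15*n**2 + 114*n + 100)/(20*(n**3 + 15*n**2 + 74*n + 120)).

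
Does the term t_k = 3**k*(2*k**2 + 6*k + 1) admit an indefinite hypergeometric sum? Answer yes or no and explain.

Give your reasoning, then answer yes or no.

Yes. s_k = 3**k*(k**2 - 1).

r(k) = 3*(2*k**2 + 10*k + 9)/(2*k**2 + 6*k + 1) after simplifying.
Normal form (A,B,C) = (3, 1, k**2 + 3*k + 1/2).
Solve (3)·f(k+1) − (1)·f(k) = k**2 + 3*k + 1/2.
From deg A=0, deg B=0, deg C=2: d=2.
Coefficient equations give f(k) = (k - 1)*(k + 1)/2.
R(k) = B(k−1)·f(k)/C(k) = (k - 1)*(k + 1)/(2*k**2 + 6*k + 1); s_k = R·t_k = 3**k*(k**2 - 1).
Δs = 3**k*(2*k**2 + 6*k + 1), as required.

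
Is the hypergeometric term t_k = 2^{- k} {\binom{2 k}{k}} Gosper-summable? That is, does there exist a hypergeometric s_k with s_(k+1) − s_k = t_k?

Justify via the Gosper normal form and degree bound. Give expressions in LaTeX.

No. Not Gosper-summable.

Compute t_(k+1)/t_k: get (2*k + 1)/(k + 1).
Take A(k)=2*k + 1, B(k)=k + 1, C(k)=1.
Solve (2*k + 1)·f(k+1) − (k)·f(k) = 1.
Degrees (1,1,0) ⇒ d ≤ -1.
Negative degree bound (-1): no f exists, t_k not Gosper-summable.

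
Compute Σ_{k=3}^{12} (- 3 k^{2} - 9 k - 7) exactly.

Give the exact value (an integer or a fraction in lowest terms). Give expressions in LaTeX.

Σ = -2680

Ratio r(k) = (3*k**2 + 15*k + 19)/(3*k**2 + 9*k + 7).
Gosper form: A/B · C(k+1)/C(k) with A=1, B=1, C=k**2 + 3*k + 7/3.
Need (1)·f(k+1) − (1)·f(k) = k**2 + 3*k + 7/3.
d = 3 from the (0,0,2) case.
Match coefficients ⇒ f(k) = k*(k**2 + 3*k + 3)/3.
Certificate R = B(k−1)f/C = k*(k**2 + 3*k + 3)/(3*k**2 + 9*k + 7) gives s_k = k*(-k**2 - 3*k - 3).
Verify: -3*k**2 - 9*k - 7 matches t_k.
Telescoping: Σ = s_(13) − s_(3) = -2743 − (-63) = -2680.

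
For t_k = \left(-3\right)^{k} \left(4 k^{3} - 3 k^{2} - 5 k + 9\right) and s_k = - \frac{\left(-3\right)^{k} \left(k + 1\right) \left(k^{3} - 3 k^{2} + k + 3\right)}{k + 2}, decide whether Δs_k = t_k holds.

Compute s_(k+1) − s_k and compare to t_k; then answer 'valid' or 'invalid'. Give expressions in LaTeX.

Invalid: residual \frac{\left(-3\right)^{k} \left(- 4 k^{4} - 6 k^{3} + 14 k^{2} - 21\right)}{k^{2} + 5 k + 6} ≠ 0.

s_(k+1) = 3*(-3)**k*(k + 2)*(k + (k + 1)**3 - 3*(k + 1)**2 + 4)/(k + 3)
s_(k+1) − s_k = (-3)**k*(4*k**5 + 13*k**4 - 2*k**3 - 20*k**2 + 15*k + 33)/(k**2 + 5*k + 6)
(s_(k+1) − s_k) − t_k = (-3)**k*(-4*k**4 - 6*k**3 + 14*k**2 - 21)/(k**2 + 5*k + 6)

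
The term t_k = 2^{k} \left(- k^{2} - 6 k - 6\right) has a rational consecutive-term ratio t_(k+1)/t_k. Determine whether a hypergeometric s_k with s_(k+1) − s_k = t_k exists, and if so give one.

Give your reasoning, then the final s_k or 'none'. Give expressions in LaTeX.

Step 1: r(k) = 2*(k**2 + 8*k + 13)/(k**2 + 6*k + 6).
Take A(k)=2, B(k)=1, C(k)=k**2 + 6*k + 6.
Solve (2)·f(k+1) − (1)·f(k) = k**2 + 6*k + 6.
d = 2 from the (0,0,2) case.
Coefficient equations give f(k) = k*(k + 2).
So s_k = (B(k−1)f/C)·t_k = (k*(k + 2)/(k**2 + 6*k + 6))·t_k = 2**k*k*(-k - 2).
Verify: 2**k*(-k**2 - 6*k - 6) matches t_k.

s_k = 2^{k} k \left(- k - 2\right)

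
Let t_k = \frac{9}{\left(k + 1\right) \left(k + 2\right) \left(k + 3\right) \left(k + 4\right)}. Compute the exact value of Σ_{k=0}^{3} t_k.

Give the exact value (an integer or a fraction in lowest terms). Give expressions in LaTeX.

Ratio r(k) = (k + 1)/(k + 5).
Gosper form: A/B · C(k+1)/C(k) with A=k + 1, B=k + 5, C=1.
Set up (k + 1)·f(k+1) − (k + 4)·f(k) − (1) = 0.
deg f ≤ 3 (via 1,1,0).
Match coefficients ⇒ f(k) = k*(k**2 + 6*k + 11)/18.
Certificate R = B(k−1)f/C = k*(k + 4)*(k**2 + 6*k + 11)/18 gives s_k = k*(k**2 + 6*k + 11)/(2*(k + 1)*(k + 2)*(k + 3)).
Check: Δs_k = 9/(k**4 + 10*k**3 + 35*k**2 + 50*k + 24). ✓
Sum = s_(4) − s_(0); s_(4) = 17/35, s_(0) = 0 ⇒ 17/35.

Σ = 17/35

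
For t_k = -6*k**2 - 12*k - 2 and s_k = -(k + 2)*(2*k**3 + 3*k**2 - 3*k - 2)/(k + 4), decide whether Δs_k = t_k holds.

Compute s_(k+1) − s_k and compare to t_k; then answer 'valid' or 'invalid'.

Invalid: residual 2*(4*k**3 + 33*k**2 + 53*k + 10)/(k**2 + 9*k + 20) ≠ 0.

s_(k+1) = k*(-2*k**3 - 15*k**2 - 36*k - 27)/(k + 5)
s_(k+1) − s_k = 2*(-3*k**4 - 29*k**3 - 82*k**2 - 76*k - 10)/(k**2 + 9*k + 20)
(s_(k+1) − s_k) − t_k = 2*(4*k**3 + 33*k**2 + 53*k + 10)/(k**2 + 9*k + 20)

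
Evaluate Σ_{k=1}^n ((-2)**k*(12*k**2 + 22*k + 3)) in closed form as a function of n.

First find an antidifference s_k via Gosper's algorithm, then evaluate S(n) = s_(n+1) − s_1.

Step 1: r(k) = 2*(-12*k**2 - 46*k - 37)/(12*k**2 + 22*k + 3).
Factor: A=-2; B=1; C=k**2 + 11*k/6 + 1/4.
Set up (-2)·f(k+1) − (1)·f(k) − (k**2 + 11*k/6 + 1/4) = 0.
Bound: deg f ≤ 2.
Match coefficients ⇒ f(k) = -(4*k**2 + 2*k - 3)/12.
Certificate R = B(k−1)f/C = -(4*k**2 + 2*k - 3)/(12*k**2 + 22*k + 3) gives s_k = (-2)**k*(-4*k**2 - 2*k + 3).
Δs = (-2)**k*(12*k**2 + 22*k + 3), as required.
Telescope: S(n) = s_(n+1) − s_(1) = 2*(-2)**n*(4*n**2 + 10*n + 3) − (6) = 8*(-2)**n*n**2 + 20*(-2)**n*n + 6*(-2)**n - 6.

S(n) = 8*(-2)**n*n**2 + 20*(-2)**n*n + 6*(-2)**n - 6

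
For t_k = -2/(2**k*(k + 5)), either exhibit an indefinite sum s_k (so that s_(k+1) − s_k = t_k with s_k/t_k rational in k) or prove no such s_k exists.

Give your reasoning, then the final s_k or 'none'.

Step 1: r(k) = (k + 5)/(2*(k + 6)).
Factor: A=k/2 + 5/2; B=k + 6; C=1.
f must satisfy (k/2 + 5/2)·f(k+1) − (k + 5)·f(k) = 1.
From deg A=1, deg B=1, deg C=0: d=-1.
d = -1 < 0 ⇒ no nonzero polynomial f; not summable.

none — t_k is not Gosper-summable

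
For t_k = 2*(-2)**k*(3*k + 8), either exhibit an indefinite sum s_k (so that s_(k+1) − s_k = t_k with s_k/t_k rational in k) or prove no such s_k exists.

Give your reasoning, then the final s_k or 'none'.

Step 1: r(k) = 2*(-3*k - 11)/(3*k + 8).
Take A(k)=-2, B(k)=1, C(k)=k + 8/3.
Need (-2)·f(k+1) − (1)·f(k) = k + 8/3.
Degrees (0,0,1) ⇒ d ≤ 1.
Solve for f: f(k) = -(k + 2)/3 (degree 1 ≤ 1).
Get s_k = R·t_k = (-2)**(k + 1)*(k + 2) with R(k) = B(k−1)f(k)/C(k) = -(k + 2)/(3*k + 8).
Δs = 2*(-2)**k*(3*k + 8), as required.

s_k = (-2)**(k + 1)*(k + 2)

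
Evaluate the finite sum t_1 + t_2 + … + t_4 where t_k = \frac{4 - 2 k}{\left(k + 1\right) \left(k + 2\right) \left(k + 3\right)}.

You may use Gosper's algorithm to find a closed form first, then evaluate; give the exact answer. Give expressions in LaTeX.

Step 1: r(k) = (k - 1)*(k + 1)/((k - 2)*(k + 4)).
Take A(k)=k + 1, B(k)=k + 4, C(k)=k - 2.
f must satisfy (k + 1)·f(k+1) − (k + 3)·f(k) = k - 2.
Bound: deg f ≤ 2.
Coefficient equations give f(k) = -k*(k + 7)/4.
Then R = B(k−1)f/C = -k*(k + 3)*(k + 7)/(4*(k - 2)), so s_k = R(k)·t_k = k*(k + 7)/(2*(k + 1)*(k + 2)).
Δs = 2*(2 - k)/(k**3 + 6*k**2 + 11*k + 6), as required.
Σ_(k=1)^(4) t_k = s_(5) − s_(1) = 5/7 − (2/3) = 1/21.

Σ = 1/21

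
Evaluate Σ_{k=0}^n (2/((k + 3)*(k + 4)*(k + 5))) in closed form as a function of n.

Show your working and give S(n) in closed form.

Compute t_(k+1)/t_k: get (k + 3)/(k + 6).
Take A(k)=k + 3, B(k)=k + 6, C(k)=1.
f must satisfy (k + 3)·f(k+1) − (k + 5)·f(k) = 1.
From deg A=1, deg B=1, deg C=0: d=2.
Match coefficients ⇒ f(k) = k*(k + 7)/24.
So s_k = (B(k−1)f/C)·t_k = (k*(k + 5)*(k + 7)/24)·t_k = k*(k + 7)/(12*(k + 3)*(k + 4)).
Verify: 2/(k**3 + 12*k**2 + 47*k + 60) matches t_k.
s_(n+1) = (n**2 + 9*n + 8)/(12*(n**2 + 9*n + 20)) and s_(0) = 0, so S(n) = (n**2 + 9*n + 8)/(12*(n**2 + 9*n + 20)).

S(n) = (n**2 + 9*n + 8)/(12*(n**2 + 9*n + 20))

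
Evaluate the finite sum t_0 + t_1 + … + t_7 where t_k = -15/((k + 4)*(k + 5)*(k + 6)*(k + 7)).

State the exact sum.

r(k) = (k + 4)/(k + 8) after simplifying.
A = k + 4, B = k + 8, C = 1.
Key eq: (k + 4)·f(k+1) = (k + 7)·f(k) + (1).
Bound: deg f ≤ 3.
Match coefficients ⇒ f(k) = k*(k**2 + 15*k + 74)/360.
So s_k = (B(k−1)f/C)·t_k = (k*(k + 7)*(k**2 + 15*k + 74)/360)·t_k = k*(-k**2 - 15*k - 74)/(24*(k + 4)*(k + 5)*(k + 6)).
Check: Δs_k = -15/(k**4 + 22*k**3 + 179*k**2 + 638*k + 840). ✓
Telescoping: Σ = s_(8) − s_(0) = -43/1092 − (0) = -43/1092.

Σ = -43/1092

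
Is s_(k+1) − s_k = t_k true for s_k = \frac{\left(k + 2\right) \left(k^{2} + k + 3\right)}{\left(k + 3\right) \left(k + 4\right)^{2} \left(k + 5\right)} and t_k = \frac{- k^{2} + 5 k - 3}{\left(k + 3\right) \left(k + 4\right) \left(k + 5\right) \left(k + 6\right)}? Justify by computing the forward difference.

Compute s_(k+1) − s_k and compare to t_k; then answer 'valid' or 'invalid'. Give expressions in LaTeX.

s_(k+1) = (k + 3)*(k + (k + 1)**2 + 4)/((k + 4)*(k + 5)**2*(k + 6))
s_(k+1) − s_k = k*(-k**3 + 34*k + 57)/(k**6 + 27*k**5 + 301*k**4 + 1773*k**3 + 5818*k**2 + 10080*k + 7200)
(s_(k+1) − s_k) − t_k = 4*(k**3 + 3*k**2 - 4*k + 15)/(k**6 + 27*k**5 + 301*k**4 + 1773*k**3 + 5818*k**2 + 10080*k + 7200)

Invalid: residual \frac{4 \left(k^{3} + 3 k^{2} - 4 k + 15\right)}{k^{6} + 27 k^{5} + 301 k^{4} + 1773 k^{3} + 5818 k^{2} + 10080 k + 7200} ≠ 0.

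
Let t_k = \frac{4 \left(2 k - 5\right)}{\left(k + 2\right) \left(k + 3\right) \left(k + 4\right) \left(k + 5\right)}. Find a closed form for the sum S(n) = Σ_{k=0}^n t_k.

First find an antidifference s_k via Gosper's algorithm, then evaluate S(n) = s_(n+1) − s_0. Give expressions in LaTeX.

S(n) = \frac{- n^{3} - 12 n^{2} - 71 n - 60}{6 \left(n^{3} + 12 n^{2} + 47 n + 60\right)}

t_(k+1)/t_k = (k + 2)*(2*k - 3)/((k + 6)*(2*k - 5)).
Factor: A=k + 2; B=k + 6; C=k - 5/2.
Set up (k + 2)·f(k+1) − (k + 5)·f(k) − (k - 5/2) = 0.
deg f ≤ 3 (via 1,1,1).
Solve for f: f(k) = -k*(k**2 + 9*k + 50)/48 (degree 3 ≤ 3).
Then R = B(k−1)f/C = -k*(k + 5)*(k**2 + 9*k + 50)/(24*(2*k - 5)), so s_k = R(k)·t_k = k*(-k**2 - 9*k - 50)/(6*(k + 2)*(k + 3)*(k + 4)).
Check: Δs_k = 4*(2*k - 5)/(k**4 + 14*k**3 + 71*k**2 + 154*k + 120). ✓
Telescope: S(n) = s_(n+1) − s_(0) = (-n**3 - 12*n**2 - 71*n - 60)/(6*(n**3 + 12*n**2 + 47*n + 60)) − (0) = (-n**3 - 12*n**2 - 71*n - 60)/(6*(n**3 + 12*n**2 + 47*n + 60)).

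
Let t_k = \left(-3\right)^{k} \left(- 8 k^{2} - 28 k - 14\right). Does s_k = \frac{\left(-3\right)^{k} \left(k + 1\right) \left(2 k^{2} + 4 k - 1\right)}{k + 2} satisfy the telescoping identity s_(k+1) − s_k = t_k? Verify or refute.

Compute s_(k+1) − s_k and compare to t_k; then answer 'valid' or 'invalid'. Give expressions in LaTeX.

s_(k+1) = (-3)**(k + 1)*(k + 2)*(4*k + 2*(k + 1)**2 + 3)/(k + 3)
s_(k+1) − s_k = (-3)**k*(-8*k**4 - 60*k**3 - 156*k**2 - 164*k - 57)/(k**2 + 5*k + 6)
(s_(k+1) − s_k) − t_k = (-3)**k*(8*k**3 + 46*k**2 + 74*k + 27)/(k**2 + 5*k + 6)

Invalid: residual \frac{\left(-3\right)^{k} \left(8 k^{3} + 46 k^{2} + 74 k + 27\right)}{k^{2} + 5 k + 6} ≠ 0.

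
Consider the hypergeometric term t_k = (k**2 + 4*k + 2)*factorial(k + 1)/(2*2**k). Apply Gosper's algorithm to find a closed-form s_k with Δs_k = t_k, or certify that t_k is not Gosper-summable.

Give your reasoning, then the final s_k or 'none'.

s_k = (k + 3)*factorial(k + 1)/2**k

t_(k+1)/t_k = (k + 2)*(4*k + (k + 1)**2 + 6)/(2*(k**2 + 4*k + 2)).
Normal form (A,B,C) = (k/2 + 1, 1, k**2 + 4*k + 2).
Set up (k/2 + 1)·f(k+1) − (1)·f(k) − (k**2 + 4*k + 2) = 0.
Degrees (1,0,2) ⇒ d ≤ 1.
Match coefficients ⇒ f(k) = 2*(k + 3).
R(k) = B(k−1)·f(k)/C(k) = 2*(k + 3)/(k**2 + 4*k + 2); s_k = R·t_k = (k + 3)*factorial(k + 1)/2**k.
Verify: (k**2 + 4*k + 2)*factorial(k + 1)/(2*2**k) matches t_k.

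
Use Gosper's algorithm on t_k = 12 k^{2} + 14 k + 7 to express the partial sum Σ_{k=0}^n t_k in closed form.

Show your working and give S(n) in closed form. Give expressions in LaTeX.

r(k) = (12*k**2 + 38*k + 33)/(12*k**2 + 14*k + 7) after simplifying.
Factor: A=1; B=1; C=k**2 + 7*k/6 + 7/12.
f must satisfy (1)·f(k+1) − (1)·f(k) = k**2 + 7*k/6 + 7/12.
d = 3 from the (0,0,2) case.
Solving with deg f ≤ 3: f(k) = k*(4*k**2 + k + 2)/12.
Get s_k = R·t_k = k*(4*k**2 + k + 2) with R(k) = B(k−1)f(k)/C(k) = k*(4*k**2 + k + 2)/(12*k**2 + 14*k + 7).
Check: Δs_k = 12*k**2 + 14*k + 7. ✓
Evaluate: s_(n+1) = 4*n**3 + 13*n**2 + 16*n + 7; subtract s_(0) = 0 ⇒ S(n) = 4*n**3 + 13*n**2 + 16*n + 7.

S(n) = 4 n^{3} + 13 n^{2} + 16 n + 7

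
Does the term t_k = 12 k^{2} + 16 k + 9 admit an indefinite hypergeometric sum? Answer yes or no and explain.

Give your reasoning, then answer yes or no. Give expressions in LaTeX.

Compute t_(k+1)/t_k: get (12*k**2 + 40*k + 37)/(12*k**2 + 16*k + 9).
A = 1, B = 1, C = k**2 + 4*k/3 + 3/4.
f must satisfy (1)·f(k+1) − (1)·f(k) = k**2 + 4*k/3 + 3/4.
d = 3 from the (0,0,2) case.
Coefficient equations give f(k) = k*(4*k**2 + 2*k + 3)/12.
R(k) = B(k−1)·f(k)/C(k) = k*(4*k**2 + 2*k + 3)/(12*k**2 + 16*k + 9); s_k = R·t_k = k*(4*k**2 + 2*k + 3).
Verify: 12*k**2 + 16*k + 9 matches t_k.

Yes. s_k = k \left(4 k^{2} + 2 k + 3\right).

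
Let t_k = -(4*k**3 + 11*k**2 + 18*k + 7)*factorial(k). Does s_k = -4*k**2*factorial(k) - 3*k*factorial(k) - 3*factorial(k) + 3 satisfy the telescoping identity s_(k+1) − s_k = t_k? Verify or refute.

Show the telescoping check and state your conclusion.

s_(k+1) = -4*k**3*factorial(k) - 15*k**2*factorial(k) - 21*k*factorial(k) - 10*factorial(k) + 3
s_(k+1) − s_k = -(4*k**3 + 11*k**2 + 18*k + 7)*factorial(k)
(s_(k+1) − s_k) − t_k = 0

valid; difference matches t_k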